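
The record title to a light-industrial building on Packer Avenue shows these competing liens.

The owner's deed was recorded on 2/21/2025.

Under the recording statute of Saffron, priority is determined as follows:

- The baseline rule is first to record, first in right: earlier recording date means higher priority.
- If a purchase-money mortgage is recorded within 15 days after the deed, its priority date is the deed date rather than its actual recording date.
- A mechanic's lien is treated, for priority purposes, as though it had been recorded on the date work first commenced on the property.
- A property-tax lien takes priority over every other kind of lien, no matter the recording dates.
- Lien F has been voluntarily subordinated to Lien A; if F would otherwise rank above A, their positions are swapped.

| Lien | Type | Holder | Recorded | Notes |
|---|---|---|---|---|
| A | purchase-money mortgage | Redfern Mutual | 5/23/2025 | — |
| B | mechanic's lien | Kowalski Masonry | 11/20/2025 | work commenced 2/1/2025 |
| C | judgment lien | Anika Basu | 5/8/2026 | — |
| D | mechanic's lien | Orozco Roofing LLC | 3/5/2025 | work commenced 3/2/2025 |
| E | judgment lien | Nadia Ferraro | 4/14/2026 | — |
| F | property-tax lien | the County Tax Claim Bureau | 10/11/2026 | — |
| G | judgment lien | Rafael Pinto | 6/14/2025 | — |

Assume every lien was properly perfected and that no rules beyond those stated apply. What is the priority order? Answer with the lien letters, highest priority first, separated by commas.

A, B, D, F, G, E, C

Effective dates: A missed the 15-day window (91 days after the deed), so its recording date stands; B is treated as recorded 2/1/2025, the work-commencement date; D's effective date is 3/2/2025, when work began.
F is a property-tax lien and takes priority over every other lien.
Ordering the rest by effective date: B (2/1/2025), D (3/2/2025), A (5/23/2025), G (6/14/2025), E (4/14/2026), C (5/8/2026).
Because F would otherwise rank above A, the subordination swaps them.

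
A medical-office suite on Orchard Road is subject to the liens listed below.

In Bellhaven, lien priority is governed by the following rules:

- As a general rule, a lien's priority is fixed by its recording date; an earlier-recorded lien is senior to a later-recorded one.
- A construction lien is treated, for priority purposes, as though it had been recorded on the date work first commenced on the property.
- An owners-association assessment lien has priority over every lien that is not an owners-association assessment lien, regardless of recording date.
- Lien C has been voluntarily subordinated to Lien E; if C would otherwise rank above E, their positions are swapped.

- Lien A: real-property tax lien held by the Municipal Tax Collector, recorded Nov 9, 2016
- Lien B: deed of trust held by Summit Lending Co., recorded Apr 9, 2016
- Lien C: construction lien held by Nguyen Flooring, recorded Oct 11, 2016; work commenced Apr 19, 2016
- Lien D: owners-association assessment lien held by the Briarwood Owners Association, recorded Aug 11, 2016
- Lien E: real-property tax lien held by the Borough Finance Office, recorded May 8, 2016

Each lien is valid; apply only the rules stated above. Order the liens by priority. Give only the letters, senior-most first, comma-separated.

First, effective dates: C's effective date is Apr 19, 2016, when work began.
As an owners-association assessment lien, D is senior to every other lien.
Among the remaining liens, by effective date: B (Apr 9, 2016), C (Apr 19, 2016), E (May 8, 2016), A (Nov 9, 2016).
C would otherwise be senior to E, so under the subordination agreement C and E exchange positions.

D, B, E, C, A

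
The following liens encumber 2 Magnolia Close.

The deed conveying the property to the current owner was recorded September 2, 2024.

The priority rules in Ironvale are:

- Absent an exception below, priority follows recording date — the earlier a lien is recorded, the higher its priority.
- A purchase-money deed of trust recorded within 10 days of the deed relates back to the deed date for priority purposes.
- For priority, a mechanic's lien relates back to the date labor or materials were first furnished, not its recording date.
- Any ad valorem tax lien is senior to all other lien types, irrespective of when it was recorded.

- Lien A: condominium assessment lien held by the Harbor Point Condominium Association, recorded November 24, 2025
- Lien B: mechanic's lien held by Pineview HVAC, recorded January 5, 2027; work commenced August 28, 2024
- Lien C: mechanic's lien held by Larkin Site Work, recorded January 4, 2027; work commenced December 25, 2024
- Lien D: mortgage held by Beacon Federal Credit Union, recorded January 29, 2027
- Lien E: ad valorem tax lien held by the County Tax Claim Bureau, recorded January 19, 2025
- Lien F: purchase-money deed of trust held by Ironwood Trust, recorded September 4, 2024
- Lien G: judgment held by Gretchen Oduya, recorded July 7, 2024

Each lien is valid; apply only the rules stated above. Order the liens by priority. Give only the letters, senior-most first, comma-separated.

E, G, B, F, C, A, D

First, effective dates: B relates back to August 28, 2024 (work commenced); C relates back to December 25, 2024 (work commenced); F was recorded within the 10-day window, so its effective date is the deed date September 2, 2024.
E, as an ad valorem tax lien, has superpriority and ranks first.
Remaining liens by effective date: G (July 7, 2024), B (August 28, 2024), F (September 2, 2024), C (December 25, 2024), A (November 24, 2025), D (January 29, 2027).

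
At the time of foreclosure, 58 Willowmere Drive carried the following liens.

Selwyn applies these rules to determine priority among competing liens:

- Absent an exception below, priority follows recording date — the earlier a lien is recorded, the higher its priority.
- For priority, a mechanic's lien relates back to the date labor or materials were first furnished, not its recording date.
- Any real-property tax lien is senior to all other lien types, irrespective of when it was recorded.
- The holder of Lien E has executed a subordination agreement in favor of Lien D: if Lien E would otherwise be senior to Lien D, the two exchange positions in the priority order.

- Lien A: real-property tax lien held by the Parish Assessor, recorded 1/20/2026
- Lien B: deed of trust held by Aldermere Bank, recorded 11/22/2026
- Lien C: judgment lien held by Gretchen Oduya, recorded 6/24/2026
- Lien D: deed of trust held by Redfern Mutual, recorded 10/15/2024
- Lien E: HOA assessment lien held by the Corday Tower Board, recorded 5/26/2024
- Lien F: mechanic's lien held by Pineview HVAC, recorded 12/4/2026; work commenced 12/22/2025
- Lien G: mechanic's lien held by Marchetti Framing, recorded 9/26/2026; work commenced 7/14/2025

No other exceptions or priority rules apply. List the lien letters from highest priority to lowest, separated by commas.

A, D, E, G, F, C, B

Effective dates after the stated exceptions: F is treated as recorded 12/22/2025, the work-commencement date; G is treated as recorded 7/14/2025, the work-commencement date.
A, as a real-property tax lien, has superpriority and ranks first.
Among the remaining liens, by effective date: E (5/26/2024), D (10/15/2024), G (7/14/2025), F (12/22/2025), C (6/24/2026), B (11/22/2026).
E would otherwise be senior to D, so under the subordination agreement E and D exchange positions.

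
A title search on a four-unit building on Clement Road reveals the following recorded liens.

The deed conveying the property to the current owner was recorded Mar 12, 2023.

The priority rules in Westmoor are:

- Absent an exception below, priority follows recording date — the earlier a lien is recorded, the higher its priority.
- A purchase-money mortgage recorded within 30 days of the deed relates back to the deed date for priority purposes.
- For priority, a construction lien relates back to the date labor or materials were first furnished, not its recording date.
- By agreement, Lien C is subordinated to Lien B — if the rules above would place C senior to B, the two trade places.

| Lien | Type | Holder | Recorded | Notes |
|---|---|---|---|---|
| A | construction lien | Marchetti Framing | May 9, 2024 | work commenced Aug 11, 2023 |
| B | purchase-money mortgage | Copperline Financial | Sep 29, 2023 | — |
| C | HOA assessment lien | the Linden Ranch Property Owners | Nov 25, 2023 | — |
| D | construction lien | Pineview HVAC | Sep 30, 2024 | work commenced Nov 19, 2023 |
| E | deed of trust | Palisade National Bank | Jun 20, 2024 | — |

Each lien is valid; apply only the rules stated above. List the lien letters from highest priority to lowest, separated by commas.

Effective dates: A's effective date is Aug 11, 2023, when work began; B was recorded 201 days after the deed — beyond 30 days — so no relation-back applies; D is treated as recorded Nov 19, 2023, the work-commencement date.
Ordering by effective date: A (Aug 11, 2023), B (Sep 29, 2023), D (Nov 19, 2023), C (Nov 25, 2023), E (Jun 20, 2024).
Since C is not senior to B, the subordination leaves the order unchanged.

A, B, D, C, E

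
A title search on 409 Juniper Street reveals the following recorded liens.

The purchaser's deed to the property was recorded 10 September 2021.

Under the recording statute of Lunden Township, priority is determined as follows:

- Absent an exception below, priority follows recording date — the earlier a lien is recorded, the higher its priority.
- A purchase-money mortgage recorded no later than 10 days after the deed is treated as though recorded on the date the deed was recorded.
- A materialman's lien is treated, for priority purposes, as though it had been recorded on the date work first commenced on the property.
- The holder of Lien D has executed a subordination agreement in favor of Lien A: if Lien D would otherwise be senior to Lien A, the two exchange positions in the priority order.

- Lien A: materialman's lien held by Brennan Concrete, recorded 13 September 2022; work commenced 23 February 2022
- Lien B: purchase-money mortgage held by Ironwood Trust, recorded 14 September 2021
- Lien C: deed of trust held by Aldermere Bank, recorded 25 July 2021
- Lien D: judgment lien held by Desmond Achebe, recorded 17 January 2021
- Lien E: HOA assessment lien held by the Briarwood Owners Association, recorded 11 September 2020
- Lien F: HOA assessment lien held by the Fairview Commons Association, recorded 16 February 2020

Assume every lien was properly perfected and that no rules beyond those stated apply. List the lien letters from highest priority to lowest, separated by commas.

F, E, A, C, B, D

Effective dates after the stated exceptions: A's effective date is 23 February 2022, when work began; B's effective date is the deed date, 10 September 2021.
By effective date: F (16 February 2020), E (11 September 2020), D (17 January 2021), C (25 July 2021), B (10 September 2021), A (23 February 2022).
Because D would otherwise rank above A, the subordination swaps them.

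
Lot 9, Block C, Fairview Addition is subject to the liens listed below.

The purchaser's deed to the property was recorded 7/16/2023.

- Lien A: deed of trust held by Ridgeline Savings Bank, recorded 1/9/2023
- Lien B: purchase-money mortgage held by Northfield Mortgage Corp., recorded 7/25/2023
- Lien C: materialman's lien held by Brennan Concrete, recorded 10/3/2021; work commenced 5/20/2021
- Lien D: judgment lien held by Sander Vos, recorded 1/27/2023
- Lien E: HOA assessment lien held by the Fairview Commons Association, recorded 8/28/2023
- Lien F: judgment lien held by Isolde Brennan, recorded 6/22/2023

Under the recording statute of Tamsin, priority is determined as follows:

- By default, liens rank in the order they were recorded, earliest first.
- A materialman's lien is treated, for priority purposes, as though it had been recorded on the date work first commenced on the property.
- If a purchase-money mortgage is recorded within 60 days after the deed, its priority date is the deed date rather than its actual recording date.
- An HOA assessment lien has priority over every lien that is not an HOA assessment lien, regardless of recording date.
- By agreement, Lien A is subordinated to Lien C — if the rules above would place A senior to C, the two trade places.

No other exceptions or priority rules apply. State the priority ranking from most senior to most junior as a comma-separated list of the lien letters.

Effective dates: B's effective date is the deed date, 7/16/2023; C relates back to 5/20/2021 (work commenced).
E is an HOA assessment lien, so it outranks all other liens regardless of date.
Ordering the rest by effective date: C (5/20/2021), A (1/9/2023), D (1/27/2023), F (6/22/2023), B (7/16/2023).
Since A is not senior to C, the subordination leaves the order unchanged.

E, C, A, D, F, B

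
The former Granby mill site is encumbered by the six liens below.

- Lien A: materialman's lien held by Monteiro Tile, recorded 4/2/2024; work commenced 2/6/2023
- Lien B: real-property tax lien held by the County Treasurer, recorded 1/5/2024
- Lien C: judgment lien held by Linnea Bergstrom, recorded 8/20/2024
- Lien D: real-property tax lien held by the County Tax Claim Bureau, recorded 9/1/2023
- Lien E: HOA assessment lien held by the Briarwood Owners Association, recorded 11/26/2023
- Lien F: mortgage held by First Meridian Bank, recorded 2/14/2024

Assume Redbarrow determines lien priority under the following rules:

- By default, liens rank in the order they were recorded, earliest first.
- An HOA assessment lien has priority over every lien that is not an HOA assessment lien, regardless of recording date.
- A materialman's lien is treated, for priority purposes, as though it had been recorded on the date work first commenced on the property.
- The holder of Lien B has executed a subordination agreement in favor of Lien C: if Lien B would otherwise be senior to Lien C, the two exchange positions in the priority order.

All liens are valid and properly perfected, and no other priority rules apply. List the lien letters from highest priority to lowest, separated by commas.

E, A, D, C, F, B

Effective dates after the stated exceptions: A relates back to 2/6/2023 (work commenced).
E is an HOA assessment lien, so it outranks all other liens regardless of date.
Remaining liens by effective date: A (2/6/2023), D (9/1/2023), B (1/5/2024), F (2/14/2024), C (8/20/2024).
Because B would otherwise rank above C, the subordination swaps them.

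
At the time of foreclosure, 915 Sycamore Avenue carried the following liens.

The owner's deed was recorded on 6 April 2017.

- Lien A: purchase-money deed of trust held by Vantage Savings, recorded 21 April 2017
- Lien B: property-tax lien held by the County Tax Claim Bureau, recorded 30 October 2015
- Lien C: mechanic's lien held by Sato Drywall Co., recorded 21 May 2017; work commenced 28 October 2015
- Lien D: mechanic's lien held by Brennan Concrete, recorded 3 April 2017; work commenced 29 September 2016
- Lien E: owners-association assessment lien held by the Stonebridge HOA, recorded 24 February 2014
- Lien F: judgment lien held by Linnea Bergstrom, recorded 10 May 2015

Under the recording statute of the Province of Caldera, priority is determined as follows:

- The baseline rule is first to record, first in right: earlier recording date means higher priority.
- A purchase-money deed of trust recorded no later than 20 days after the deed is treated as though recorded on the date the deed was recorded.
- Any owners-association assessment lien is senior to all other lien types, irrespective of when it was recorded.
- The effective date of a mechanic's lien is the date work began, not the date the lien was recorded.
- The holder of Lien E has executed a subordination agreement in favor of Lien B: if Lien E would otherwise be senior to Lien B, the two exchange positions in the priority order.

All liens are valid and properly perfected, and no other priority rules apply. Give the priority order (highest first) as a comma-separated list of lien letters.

B, F, C, E, D, A

Effective dates: A was recorded within the 20-day window, so its effective date is the deed date 6 April 2017; C is treated as recorded 28 October 2015, the work-commencement date; D's effective date is 29 September 2016, when work began.
E is an owners-association assessment lien and takes priority over every other lien.
Among the remaining liens, by effective date: F (10 May 2015), C (28 October 2015), B (30 October 2015), D (29 September 2016), A (6 April 2017).
E is senior to B before the subordination, so the two trade places.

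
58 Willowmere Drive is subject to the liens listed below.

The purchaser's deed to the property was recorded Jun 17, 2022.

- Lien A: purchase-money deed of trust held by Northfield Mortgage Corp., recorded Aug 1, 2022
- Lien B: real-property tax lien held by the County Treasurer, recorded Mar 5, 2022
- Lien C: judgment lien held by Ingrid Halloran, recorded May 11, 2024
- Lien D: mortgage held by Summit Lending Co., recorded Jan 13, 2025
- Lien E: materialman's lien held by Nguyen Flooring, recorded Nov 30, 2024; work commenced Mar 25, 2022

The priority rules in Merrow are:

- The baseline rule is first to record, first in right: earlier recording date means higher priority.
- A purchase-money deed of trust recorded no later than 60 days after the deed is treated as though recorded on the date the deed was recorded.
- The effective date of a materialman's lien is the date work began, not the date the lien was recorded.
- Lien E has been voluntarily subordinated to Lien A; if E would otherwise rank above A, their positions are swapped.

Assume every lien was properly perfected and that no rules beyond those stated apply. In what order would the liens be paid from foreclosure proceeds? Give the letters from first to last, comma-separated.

Adjusting effective dates: A's effective date is the deed date, Jun 17, 2022; E's effective date is Mar 25, 2022, when work began.
By effective date, earliest first: B (Mar 5, 2022), E (Mar 25, 2022), A (Jun 17, 2022), C (May 11, 2024), D (Jan 13, 2025).
E is senior to A before the subordination, so the two trade places.

B, A, E, C, D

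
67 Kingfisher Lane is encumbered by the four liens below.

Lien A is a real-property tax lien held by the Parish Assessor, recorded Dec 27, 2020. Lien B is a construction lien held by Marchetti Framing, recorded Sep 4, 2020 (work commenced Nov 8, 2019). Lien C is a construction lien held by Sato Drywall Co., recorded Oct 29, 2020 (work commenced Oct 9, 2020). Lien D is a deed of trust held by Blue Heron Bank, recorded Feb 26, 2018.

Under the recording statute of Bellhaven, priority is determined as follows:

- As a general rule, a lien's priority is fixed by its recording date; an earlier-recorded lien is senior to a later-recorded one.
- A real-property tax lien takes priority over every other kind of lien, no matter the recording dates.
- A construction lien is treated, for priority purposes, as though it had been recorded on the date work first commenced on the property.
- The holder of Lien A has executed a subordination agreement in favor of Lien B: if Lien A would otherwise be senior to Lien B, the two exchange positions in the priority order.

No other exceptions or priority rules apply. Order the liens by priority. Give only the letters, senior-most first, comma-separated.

B, D, A, C

Effective dates: B's effective date is Nov 8, 2019, when work began; C relates back to Oct 9, 2020 (work commenced).
As a real-property tax lien, A is senior to every other lien.
The other liens, earliest effective date first: D (Feb 26, 2018), B (Nov 8, 2019), C (Oct 9, 2020).
A would otherwise be senior to B, so under the subordination agreement A and B exchange positions.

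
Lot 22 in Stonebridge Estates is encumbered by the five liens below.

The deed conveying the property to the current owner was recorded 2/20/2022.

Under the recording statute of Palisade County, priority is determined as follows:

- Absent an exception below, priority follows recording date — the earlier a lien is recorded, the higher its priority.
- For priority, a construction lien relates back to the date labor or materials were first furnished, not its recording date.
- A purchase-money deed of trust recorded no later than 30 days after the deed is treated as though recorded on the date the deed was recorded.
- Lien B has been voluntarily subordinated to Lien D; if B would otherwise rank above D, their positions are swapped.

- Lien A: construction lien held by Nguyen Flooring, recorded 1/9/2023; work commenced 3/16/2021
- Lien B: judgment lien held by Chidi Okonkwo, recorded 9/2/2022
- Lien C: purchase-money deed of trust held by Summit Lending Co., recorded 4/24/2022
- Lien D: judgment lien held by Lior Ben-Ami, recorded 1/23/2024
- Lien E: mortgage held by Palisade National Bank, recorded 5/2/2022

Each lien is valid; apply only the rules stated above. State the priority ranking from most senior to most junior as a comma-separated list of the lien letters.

A, C, E, D, B

First, effective dates: A's effective date is 3/16/2021, when work began; C was recorded 63 days after the deed — beyond 30 days — so no relation-back applies.
By effective date, earliest first: A (3/16/2021), C (4/24/2022), E (5/2/2022), B (9/2/2022), D (1/23/2024).
B is senior to D before the subordination, so the two trade places.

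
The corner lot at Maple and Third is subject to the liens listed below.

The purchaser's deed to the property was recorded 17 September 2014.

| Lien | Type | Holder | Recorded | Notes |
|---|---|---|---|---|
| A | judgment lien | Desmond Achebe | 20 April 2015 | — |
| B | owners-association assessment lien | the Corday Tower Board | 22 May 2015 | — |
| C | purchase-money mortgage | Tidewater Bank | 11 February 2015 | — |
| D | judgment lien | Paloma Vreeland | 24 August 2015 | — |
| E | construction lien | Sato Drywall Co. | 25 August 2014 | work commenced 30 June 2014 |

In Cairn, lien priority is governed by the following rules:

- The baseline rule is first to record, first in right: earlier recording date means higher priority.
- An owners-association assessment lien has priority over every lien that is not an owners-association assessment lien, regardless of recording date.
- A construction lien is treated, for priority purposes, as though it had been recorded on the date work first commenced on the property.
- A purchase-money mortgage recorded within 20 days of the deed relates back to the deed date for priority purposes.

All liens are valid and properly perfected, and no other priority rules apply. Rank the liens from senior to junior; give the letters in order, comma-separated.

First, effective dates: C missed the 20-day window (147 days after the deed), so its recording date stands; E relates back to 30 June 2014 (work commenced).
As an owners-association assessment lien, B is senior to every other lien.
Among the remaining liens, by effective date: E (30 June 2014), C (11 February 2015), A (20 April 2015), D (24 August 2015).

B, E, C, A, D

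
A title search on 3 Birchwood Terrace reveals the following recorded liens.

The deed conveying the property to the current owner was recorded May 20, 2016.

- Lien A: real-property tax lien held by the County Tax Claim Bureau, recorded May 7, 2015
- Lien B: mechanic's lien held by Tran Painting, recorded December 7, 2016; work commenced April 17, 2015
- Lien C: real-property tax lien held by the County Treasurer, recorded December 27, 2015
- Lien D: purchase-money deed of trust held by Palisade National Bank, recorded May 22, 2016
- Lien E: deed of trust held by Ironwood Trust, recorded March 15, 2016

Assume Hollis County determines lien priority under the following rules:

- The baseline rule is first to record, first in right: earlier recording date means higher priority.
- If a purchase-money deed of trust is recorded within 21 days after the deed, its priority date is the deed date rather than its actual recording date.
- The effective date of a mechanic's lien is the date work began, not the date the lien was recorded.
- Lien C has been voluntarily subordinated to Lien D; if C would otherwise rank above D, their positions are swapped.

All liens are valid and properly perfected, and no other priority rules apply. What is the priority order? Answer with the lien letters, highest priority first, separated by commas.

Effective dates: B is treated as recorded April 17, 2015, the work-commencement date; D was recorded within the 21-day window, so its effective date is the deed date May 20, 2016.
By effective date: B (April 17, 2015), A (May 7, 2015), C (December 27, 2015), E (March 15, 2016), D (May 20, 2016).
C is senior to D before the subordination, so the two trade places.

B, A, D, E, C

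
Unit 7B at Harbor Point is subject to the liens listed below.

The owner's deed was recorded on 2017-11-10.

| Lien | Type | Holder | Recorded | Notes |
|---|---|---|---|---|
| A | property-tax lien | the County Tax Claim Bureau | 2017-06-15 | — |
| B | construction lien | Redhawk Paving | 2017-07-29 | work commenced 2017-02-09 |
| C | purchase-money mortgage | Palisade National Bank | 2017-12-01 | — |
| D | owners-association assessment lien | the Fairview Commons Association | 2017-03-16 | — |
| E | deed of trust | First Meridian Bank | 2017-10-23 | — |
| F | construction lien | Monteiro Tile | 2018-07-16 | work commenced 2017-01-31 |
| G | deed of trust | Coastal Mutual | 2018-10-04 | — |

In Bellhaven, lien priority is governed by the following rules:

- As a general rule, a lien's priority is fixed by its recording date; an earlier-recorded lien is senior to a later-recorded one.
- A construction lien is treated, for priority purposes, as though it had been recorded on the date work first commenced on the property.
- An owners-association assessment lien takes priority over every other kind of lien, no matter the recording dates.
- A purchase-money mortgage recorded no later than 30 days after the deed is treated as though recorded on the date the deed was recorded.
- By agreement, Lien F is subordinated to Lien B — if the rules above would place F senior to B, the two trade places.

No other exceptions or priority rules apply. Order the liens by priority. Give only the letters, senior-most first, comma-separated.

Effective dates after the stated exceptions: B's effective date is 2017-02-09, when work began; C's effective date is the deed date, 2017-11-10; F relates back to 2017-01-31 (work commenced).
D, as an owners-association assessment lien, has superpriority and ranks first.
Ordering the rest by effective date: F (2017-01-31), B (2017-02-09), A (2017-06-15), E (2017-10-23), C (2017-11-10), G (2018-10-04).
The subordination applies — F was senior to B — so F and B swap.

D, B, F, A, E, C, G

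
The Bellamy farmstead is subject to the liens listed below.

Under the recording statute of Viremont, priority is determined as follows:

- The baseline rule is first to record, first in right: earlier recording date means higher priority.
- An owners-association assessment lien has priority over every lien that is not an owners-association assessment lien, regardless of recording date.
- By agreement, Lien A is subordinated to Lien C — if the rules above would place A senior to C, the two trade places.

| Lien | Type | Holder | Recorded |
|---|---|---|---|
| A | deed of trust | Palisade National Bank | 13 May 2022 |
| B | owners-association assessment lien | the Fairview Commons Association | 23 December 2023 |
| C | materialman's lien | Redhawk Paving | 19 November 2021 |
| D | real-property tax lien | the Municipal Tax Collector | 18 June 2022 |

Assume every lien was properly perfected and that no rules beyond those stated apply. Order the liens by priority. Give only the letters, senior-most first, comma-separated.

B, C, A, D

B is an owners-association assessment lien, so it outranks all other liens regardless of date.
Among the remaining liens, by effective date: C (19 November 2021), A (13 May 2022), D (18 June 2022).
A is already junior to C, so the subordination agreement changes nothing.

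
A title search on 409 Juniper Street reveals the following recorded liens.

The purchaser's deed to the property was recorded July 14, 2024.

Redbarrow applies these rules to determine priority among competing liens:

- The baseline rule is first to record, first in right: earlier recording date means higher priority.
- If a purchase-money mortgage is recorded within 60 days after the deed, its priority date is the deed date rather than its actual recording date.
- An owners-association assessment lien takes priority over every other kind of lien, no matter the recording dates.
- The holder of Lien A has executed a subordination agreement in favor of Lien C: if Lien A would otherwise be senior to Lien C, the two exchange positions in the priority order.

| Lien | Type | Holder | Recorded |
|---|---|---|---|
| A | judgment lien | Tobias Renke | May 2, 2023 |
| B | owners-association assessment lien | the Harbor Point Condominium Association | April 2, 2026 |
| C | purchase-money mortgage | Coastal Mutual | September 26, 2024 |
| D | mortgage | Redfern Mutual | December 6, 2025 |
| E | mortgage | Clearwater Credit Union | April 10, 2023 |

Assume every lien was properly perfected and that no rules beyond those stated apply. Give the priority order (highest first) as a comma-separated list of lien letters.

B, E, C, A, D

Adjusting effective dates: C was recorded 74 days after the deed — beyond 60 days — so no relation-back applies.
B, as an owners-association assessment lien, has superpriority and ranks first.
Remaining liens by effective date: E (April 10, 2023), A (May 2, 2023), C (September 26, 2024), D (December 6, 2025).
The subordination applies — A was senior to C — so A and C swap.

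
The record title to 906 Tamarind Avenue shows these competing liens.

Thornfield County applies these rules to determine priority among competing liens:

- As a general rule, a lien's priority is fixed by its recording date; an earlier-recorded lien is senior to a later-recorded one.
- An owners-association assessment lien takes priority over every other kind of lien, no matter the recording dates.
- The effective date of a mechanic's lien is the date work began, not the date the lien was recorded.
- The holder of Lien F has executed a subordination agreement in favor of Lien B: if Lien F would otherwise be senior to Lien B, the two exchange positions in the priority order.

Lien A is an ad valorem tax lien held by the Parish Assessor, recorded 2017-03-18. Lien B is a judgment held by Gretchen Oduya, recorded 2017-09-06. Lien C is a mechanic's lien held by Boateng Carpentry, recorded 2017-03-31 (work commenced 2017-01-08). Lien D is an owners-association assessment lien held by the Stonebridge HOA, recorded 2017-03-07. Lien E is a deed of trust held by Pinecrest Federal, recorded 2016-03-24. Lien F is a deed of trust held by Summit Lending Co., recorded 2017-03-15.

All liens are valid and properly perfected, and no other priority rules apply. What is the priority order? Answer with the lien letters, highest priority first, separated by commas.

Effective dates after the stated exceptions: C relates back to 2017-01-08 (work commenced).
D, as an owners-association assessment lien, has superpriority and ranks first.
Among the remaining liens, by effective date: E (2016-03-24), C (2017-01-08), F (2017-03-15), A (2017-03-18), B (2017-09-06).
F would otherwise be senior to B, so under the subordination agreement F and B exchange positions.

D, E, C, B, A, F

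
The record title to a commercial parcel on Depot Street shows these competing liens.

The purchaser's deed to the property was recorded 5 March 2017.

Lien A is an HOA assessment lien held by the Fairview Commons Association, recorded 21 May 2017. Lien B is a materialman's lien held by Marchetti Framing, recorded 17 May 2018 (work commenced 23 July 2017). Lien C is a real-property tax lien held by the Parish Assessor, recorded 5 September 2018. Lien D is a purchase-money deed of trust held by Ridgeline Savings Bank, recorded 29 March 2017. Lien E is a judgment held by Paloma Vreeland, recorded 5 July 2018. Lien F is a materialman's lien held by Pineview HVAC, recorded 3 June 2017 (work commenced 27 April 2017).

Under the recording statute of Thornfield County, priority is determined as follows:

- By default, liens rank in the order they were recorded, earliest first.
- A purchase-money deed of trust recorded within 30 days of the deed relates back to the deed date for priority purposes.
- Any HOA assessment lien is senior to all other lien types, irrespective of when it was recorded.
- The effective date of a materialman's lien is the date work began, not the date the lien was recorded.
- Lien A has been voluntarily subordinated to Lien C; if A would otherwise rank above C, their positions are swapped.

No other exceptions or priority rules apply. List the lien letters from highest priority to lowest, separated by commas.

Effective dates after the stated exceptions: B relates back to 23 July 2017 (work commenced); D's effective date is the deed date, 5 March 2017; F's effective date is 27 April 2017, when work began.
A is an HOA assessment lien, so it outranks all other liens regardless of date.
The other liens, earliest effective date first: D (5 March 2017), F (27 April 2017), B (23 July 2017), E (5 July 2018), C (5 September 2018).
Because A would otherwise rank above C, the subordination swaps them.

C, D, F, B, E, A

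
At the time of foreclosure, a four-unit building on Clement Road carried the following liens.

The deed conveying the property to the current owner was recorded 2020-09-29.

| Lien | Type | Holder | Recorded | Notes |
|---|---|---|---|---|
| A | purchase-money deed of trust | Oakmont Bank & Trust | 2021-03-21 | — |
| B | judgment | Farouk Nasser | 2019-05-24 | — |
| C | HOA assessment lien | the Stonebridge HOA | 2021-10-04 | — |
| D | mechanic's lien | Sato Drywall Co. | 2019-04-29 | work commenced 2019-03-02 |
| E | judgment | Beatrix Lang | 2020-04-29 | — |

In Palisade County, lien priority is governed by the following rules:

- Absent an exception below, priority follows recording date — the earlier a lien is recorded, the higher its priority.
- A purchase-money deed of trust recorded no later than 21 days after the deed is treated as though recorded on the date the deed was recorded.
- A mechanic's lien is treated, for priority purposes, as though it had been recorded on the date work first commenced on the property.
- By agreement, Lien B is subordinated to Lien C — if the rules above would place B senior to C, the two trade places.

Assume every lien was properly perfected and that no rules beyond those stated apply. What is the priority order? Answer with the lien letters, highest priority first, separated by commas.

First, effective dates: A was recorded 173 days after the deed — beyond 21 days — so no relation-back applies; D's effective date is 2019-03-02, when work began.
Ordering by effective date: D (2019-03-02), B (2019-05-24), E (2020-04-29), A (2021-03-21), C (2021-10-04).
B would otherwise be senior to C, so under the subordination agreement B and C exchange positions.

D, C, E, A, B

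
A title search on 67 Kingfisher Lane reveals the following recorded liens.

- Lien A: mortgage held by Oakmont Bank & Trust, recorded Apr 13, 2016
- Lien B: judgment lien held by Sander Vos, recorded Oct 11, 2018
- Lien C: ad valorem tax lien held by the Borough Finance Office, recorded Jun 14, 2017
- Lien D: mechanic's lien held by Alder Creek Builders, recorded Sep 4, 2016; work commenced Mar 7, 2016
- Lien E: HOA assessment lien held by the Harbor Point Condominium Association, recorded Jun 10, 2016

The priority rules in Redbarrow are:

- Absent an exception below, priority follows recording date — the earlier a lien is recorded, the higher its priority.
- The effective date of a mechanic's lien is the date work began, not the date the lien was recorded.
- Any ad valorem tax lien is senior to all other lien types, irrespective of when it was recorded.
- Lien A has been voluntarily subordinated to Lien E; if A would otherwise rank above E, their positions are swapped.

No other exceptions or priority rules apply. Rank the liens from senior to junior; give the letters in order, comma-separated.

Effective dates: D relates back to Mar 7, 2016 (work commenced).
As an ad valorem tax lien, C is senior to every other lien.
Remaining liens by effective date: D (Mar 7, 2016), A (Apr 13, 2016), E (Jun 10, 2016), B (Oct 11, 2018).
A is senior to E before the subordination, so the two trade places.

C, D, E, A, B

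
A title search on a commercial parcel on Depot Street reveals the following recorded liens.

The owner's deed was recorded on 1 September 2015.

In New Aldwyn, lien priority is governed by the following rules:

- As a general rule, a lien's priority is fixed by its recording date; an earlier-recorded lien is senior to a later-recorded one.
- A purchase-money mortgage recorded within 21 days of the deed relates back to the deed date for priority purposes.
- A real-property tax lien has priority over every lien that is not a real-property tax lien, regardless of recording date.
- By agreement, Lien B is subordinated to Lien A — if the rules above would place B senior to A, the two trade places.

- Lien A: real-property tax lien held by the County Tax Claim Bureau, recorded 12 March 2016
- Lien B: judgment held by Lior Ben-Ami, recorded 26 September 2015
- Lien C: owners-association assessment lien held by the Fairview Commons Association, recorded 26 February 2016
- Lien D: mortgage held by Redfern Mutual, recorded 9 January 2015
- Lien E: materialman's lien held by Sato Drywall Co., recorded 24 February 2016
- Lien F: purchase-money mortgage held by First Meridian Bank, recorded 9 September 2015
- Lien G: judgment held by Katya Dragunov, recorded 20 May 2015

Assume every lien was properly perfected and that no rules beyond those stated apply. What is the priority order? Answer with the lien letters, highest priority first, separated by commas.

A, D, G, F, B, E, C

Effective dates after the stated exceptions: F's effective date is the deed date, 1 September 2015.
As a real-property tax lien, A is senior to every other lien.
Ordering the rest by effective date: D (9 January 2015), G (20 May 2015), F (1 September 2015), B (26 September 2015), E (24 February 2016), C (26 February 2016).
B already ranks below A; the subordination has no effect.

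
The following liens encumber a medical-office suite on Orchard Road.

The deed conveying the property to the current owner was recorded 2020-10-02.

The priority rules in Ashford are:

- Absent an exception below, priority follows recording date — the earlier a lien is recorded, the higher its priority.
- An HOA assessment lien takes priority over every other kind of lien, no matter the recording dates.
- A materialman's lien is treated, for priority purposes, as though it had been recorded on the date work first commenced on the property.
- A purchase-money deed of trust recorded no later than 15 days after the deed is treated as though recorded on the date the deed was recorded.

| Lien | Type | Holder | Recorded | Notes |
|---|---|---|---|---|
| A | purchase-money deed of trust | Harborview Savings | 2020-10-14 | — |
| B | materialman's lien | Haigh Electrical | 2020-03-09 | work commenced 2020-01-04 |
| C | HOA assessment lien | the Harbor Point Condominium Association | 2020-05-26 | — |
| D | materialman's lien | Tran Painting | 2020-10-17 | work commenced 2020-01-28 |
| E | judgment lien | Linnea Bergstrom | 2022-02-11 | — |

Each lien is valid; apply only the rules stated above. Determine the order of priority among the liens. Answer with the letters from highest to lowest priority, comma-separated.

First, effective dates: A relates back to the deed date 2020-10-02; B is treated as recorded 2020-01-04, the work-commencement date; D's effective date is 2020-01-28, when work began.
C is an HOA assessment lien, so it outranks all other liens regardless of date.
The other liens, earliest effective date first: B (2020-01-04), D (2020-01-28), A (2020-10-02), E (2022-02-11).

C, B, D, A, E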